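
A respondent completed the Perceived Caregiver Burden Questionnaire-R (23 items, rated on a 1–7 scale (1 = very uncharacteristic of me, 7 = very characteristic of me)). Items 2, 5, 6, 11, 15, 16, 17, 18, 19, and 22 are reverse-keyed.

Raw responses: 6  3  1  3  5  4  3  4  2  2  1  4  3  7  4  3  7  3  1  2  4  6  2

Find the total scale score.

86

Reverse-keyed items use 8 − raw:
  item 2: 8 − 3 = 5
  item 5: 8 − 5 = 3
  item 6: 8 − 4 = 4
  item 11: 8 − 1 = 7
  item 15: 8 − 4 = 4
  item 16: 8 − 3 = 5
  item 17: 8 − 7 = 1
  item 18: 8 − 3 = 5
  item 19: 8 − 1 = 7
  item 22: 8 − 6 = 2
After reverse-coding: 6, 5, 1, 3, 3, 4, 3, 4, 2, 2, 7, 4, 3, 7, 4, 5, 1, 5, 7, 2, 4, 2, 2
Total = 6 + 5 + 1 + 3 + 3 + 4 + 3 + 4 + 2 + 2 + 7 + 4 + 3 + 7 + 4 + 5 + 1 + 5 + 7 + 2 + 4 + 2 + 2 = 86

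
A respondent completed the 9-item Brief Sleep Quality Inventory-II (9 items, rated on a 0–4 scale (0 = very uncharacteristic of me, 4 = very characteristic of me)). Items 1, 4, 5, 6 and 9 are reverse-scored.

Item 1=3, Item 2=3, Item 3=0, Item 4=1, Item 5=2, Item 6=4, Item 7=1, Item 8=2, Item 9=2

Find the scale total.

Apply reverse scoring (on a 0–4 scale, reversed = 4 − raw):
  item 1: 4 − 3 = 1
  item 4: 4 − 1 = 3
  item 5: 4 − 2 = 2
  item 6: 4 − 4 = 0
  item 9: 4 − 2 = 2
Scored responses: 1, 3, 0, 3, 2, 0, 1, 2, 2
Total = 1 + 3 + 0 + 3 + 2 + 0 + 1 + 2 + 2 = 14

14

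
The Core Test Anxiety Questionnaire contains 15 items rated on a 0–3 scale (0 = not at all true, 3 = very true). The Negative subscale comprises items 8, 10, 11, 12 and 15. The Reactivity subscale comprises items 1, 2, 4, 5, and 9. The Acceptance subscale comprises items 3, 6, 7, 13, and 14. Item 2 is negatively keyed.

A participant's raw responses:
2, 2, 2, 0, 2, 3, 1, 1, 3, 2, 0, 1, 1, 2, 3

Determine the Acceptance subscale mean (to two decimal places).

1.80

Acceptance items: 3, 6, 7, 13, 14.
  item 3: 2
  item 6: 3
  item 7: 1
  item 13: 1
  item 14: 2
Sum = 2 + 3 + 1 + 1 + 2 = 9
Mean = 9 / 5 = 1.80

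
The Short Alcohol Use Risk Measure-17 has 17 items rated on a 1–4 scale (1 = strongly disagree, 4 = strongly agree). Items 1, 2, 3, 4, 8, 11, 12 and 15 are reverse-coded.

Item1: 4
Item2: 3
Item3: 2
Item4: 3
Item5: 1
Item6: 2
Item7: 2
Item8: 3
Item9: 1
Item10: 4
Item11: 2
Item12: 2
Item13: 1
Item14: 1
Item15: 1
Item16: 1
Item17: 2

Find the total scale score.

35

Reversing items 1, 2, 3, 4, 8, 11, 12, and 15 with 5 − raw:
Total = (5−4) + (5−3) + (5−2) + (5−3) + 1 + 2 + 2 + (5−3) + 1 + 4 + (5−2) + (5−2) + 1 + 1 + (5−1) + 1 + 2
      = 1 + 2 + 3 + 2 + 1 + 2 + 2 + 2 + 1 + 4 + 3 + 3 + 1 + 1 + 4 + 1 + 2 = 35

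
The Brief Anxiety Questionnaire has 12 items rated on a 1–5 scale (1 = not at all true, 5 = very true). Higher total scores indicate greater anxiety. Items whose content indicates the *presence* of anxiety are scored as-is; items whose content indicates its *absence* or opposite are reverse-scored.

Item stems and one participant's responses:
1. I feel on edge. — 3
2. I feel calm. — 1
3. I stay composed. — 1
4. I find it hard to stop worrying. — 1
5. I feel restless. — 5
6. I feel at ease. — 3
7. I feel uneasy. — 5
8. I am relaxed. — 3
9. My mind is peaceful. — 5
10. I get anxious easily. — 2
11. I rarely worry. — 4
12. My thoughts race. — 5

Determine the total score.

Items 2, 3, 6, 8, 9, 11 describe the absence/opposite of anxiety → reverse-score.
on a 1–5 scale, reversed = 6 − raw.
  item 1: 3
  item 2: 6 − 1 = 5
  item 3: 6 − 1 = 5
  item 4: 1
  item 5: 5
  item 6: 6 − 3 = 3
  item 7: 5
  item 8: 6 − 3 = 3
  item 9: 6 − 5 = 1
  item 10: 2
  item 11: 6 − 4 = 2
  item 12: 5
Total = 3 + 5 + 5 + 1 + 5 + 3 + 5 + 3 + 1 + 2 + 2 + 5 = 40

40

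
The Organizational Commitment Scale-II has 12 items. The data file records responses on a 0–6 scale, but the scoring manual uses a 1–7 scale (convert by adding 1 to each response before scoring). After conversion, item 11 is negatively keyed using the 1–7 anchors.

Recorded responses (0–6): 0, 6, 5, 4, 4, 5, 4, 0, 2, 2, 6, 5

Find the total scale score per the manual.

Convert to 1–7: 1, 7, 6, 5, 5, 6, 5, 1, 3, 3, 7, 6
Reverse-coded (on a 1–7 scale, reversed = 8 − raw):
  item 11: 8 − 7 = 1
Scored: 1, 7, 6, 5, 5, 6, 5, 1, 3, 3, 1, 6
Total = 49

49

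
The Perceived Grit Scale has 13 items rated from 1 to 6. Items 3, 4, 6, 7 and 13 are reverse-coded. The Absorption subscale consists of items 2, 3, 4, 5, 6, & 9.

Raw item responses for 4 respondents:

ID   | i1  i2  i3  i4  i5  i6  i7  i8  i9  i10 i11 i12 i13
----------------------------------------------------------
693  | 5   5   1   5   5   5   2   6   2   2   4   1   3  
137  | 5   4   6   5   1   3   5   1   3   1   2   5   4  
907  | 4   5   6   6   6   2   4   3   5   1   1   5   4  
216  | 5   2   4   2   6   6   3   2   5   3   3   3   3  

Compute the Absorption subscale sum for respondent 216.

22

Respondent 216 raw: 5, 2, 4, 2, 6, 6, 3, 2, 5, 3, 3, 3, 3.
Absorption items: 2, 3, 4, 5, 6, 9.
Reverse-coded (reversed = (1+6) − raw = 7 − raw):
  item 2: 2
  item 3: 7 − 4 = 3
  item 4: 7 − 2 = 5
  item 5: 6
  item 6: 7 − 6 = 1
  item 9: 5
Sum = 2 + 3 + 5 + 6 + 1 + 5 = 22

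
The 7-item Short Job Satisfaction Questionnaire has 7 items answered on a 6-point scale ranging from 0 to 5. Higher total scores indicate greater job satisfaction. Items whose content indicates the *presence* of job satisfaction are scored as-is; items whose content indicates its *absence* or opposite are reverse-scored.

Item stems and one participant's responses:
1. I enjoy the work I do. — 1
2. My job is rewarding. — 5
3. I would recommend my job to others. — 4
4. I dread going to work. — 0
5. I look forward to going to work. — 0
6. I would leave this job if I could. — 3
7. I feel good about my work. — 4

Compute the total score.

21

Items 4, 6 describe the absence/opposite of job satisfaction → reverse-score.
reversed = (0+5) − raw = 5 − raw.
  item 1: 1
  item 2: 5
  item 3: 4
  item 4: 5 − 0 = 5
  item 5: 0
  item 6: 5 − 3 = 2
  item 7: 4
Total = 1 + 5 + 4 + 5 + 0 + 2 + 4 = 21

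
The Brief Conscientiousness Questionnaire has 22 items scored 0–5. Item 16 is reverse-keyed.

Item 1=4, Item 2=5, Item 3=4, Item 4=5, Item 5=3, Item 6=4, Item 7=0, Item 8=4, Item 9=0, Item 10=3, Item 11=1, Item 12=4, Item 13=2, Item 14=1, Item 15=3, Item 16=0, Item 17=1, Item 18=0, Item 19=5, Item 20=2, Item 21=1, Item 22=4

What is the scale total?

Reversing item 16 with 5 − raw:
Total = 4 + 5 + 4 + 5 + 3 + 4 + 0 + 4 + 0 + 3 + 1 + 4 + 2 + 1 + 3 + (5−0) + 1 + 0 + 5 + 2 + 1 + 4
      = 4 + 5 + 4 + 5 + 3 + 4 + 0 + 4 + 0 + 3 + 1 + 4 + 2 + 1 + 3 + 5 + 1 + 0 + 5 + 2 + 1 + 4 = 61

61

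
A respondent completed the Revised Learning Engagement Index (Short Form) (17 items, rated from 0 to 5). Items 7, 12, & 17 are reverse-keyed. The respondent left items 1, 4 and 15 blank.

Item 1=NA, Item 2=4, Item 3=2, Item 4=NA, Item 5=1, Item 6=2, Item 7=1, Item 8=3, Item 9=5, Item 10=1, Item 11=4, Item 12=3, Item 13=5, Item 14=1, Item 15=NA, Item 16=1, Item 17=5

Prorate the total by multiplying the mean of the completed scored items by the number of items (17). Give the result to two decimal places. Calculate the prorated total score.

Reverse-coded (on a 0–5 scale, reversed = 5 − raw):
  item 7: 5 − 1 = 4
  item 12: 5 − 3 = 2
  item 17: 5 − 5 = 0
Completed scored items (14 of 17): 4, 2, 1, 2, 4, 3, 5, 1, 4, 2, 5, 1, 1, 0; sum = 35.
Person mean = 35 / 14 ≈ 2.5000
Prorated total = (35 / 14) × 17 = 42.50 (to 2 dp)

42.50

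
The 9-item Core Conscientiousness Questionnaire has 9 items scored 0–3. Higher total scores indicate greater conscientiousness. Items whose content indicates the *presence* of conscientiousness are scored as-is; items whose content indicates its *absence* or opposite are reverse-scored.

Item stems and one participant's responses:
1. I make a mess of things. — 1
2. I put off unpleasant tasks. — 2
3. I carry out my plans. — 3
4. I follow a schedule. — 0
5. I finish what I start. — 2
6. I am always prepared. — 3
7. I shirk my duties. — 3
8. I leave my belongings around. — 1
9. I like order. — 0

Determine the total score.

Items 1, 2, 7, 8 describe the absence/opposite of conscientiousness → reverse-score.
on a 0–3 scale, reversed = 3 − raw.
  item 1: 3 − 1 = 2
  item 2: 3 − 2 = 1
  item 3: 3
  item 4: 0
  item 5: 2
  item 6: 3
  item 7: 3 − 3 = 0
  item 8: 3 − 1 = 2
  item 9: 0
Total = 2 + 1 + 3 + 0 + 2 + 3 + 0 + 2 + 0 = 13

13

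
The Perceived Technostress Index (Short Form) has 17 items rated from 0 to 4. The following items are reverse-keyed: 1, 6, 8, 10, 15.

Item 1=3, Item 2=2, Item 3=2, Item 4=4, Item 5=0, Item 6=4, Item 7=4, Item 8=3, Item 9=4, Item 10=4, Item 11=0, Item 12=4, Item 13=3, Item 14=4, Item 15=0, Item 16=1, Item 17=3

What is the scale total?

Apply reverse scoring (reversed = (0+4) − raw = 4 − raw):
  item 1: 4 − 3 = 1
  item 6: 4 − 4 = 0
  item 8: 4 − 3 = 1
  item 10: 4 − 4 = 0
  item 15: 4 − 0 = 4
Scored responses: 1, 2, 2, 4, 0, 0, 4, 1, 4, 0, 0, 4, 3, 4, 4, 1, 3
Total = 1 + 2 + 2 + 4 + 0 + 0 + 4 + 1 + 4 + 0 + 0 + 4 + 3 + 4 + 4 + 1 + 3 = 37

37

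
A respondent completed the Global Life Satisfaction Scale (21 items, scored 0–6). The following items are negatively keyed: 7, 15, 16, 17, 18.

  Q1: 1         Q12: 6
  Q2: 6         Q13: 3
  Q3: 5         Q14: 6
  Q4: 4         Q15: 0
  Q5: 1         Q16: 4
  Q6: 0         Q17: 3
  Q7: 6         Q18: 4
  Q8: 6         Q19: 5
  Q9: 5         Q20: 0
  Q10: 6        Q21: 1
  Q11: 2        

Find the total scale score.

70

Apply reverse scoring (on a 0–6 scale, reversed = 6 − raw):
  item 7: 6 − 6 = 0
  item 15: 6 − 0 = 6
  item 16: 6 − 4 = 2
  item 17: 6 − 3 = 3
  item 18: 6 − 4 = 2
After reverse-coding: 1, 6, 5, 4, 1, 0, 0, 6, 5, 6, 2, 6, 3, 6, 6, 2, 3, 2, 5, 0, 1
Total = 1 + 6 + 5 + 4 + 1 + 0 + 0 + 6 + 5 + 6 + 2 + 6 + 3 + 6 + 6 + 2 + 3 + 2 + 5 + 0 + 1 = 70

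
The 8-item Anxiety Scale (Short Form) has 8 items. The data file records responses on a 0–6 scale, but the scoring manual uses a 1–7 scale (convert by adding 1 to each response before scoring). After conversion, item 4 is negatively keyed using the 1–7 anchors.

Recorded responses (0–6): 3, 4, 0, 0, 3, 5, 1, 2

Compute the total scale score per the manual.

32

Convert to 1–7: 4, 5, 1, 1, 4, 6, 2, 3
Reverse-coded (reverse-coded value = 8 − response):
  item 4: 8 − 1 = 7
Scored: 4, 5, 1, 7, 4, 6, 2, 3
Total = 32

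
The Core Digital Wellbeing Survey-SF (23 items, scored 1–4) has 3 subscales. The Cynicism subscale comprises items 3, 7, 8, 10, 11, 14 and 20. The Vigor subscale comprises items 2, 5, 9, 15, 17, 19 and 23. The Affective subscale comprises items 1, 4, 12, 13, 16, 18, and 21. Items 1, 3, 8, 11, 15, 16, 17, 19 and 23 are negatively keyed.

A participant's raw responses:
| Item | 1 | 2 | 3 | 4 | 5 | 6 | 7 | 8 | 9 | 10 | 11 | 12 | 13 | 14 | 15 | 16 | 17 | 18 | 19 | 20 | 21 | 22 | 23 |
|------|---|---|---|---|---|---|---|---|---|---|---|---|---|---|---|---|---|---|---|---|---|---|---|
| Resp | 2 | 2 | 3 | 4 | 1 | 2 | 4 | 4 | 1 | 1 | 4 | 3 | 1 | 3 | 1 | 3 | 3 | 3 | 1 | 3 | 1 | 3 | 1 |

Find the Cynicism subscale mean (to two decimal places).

2.14

Cynicism items: 3, 7, 8, 10, 11, 14, 20.
Of these, items 3, 8, & 11 are negatively keyed; reverse-coded value = 5 − response.
  item 3: 5 − 3 = 2
  item 7: 4
  item 8: 5 − 4 = 1
  item 10: 1
  item 11: 5 − 4 = 1
  item 14: 3
  item 20: 3
Sum = 2 + 4 + 1 + 1 + 1 + 3 + 3 = 15
Mean = 15 / 7 = 2.14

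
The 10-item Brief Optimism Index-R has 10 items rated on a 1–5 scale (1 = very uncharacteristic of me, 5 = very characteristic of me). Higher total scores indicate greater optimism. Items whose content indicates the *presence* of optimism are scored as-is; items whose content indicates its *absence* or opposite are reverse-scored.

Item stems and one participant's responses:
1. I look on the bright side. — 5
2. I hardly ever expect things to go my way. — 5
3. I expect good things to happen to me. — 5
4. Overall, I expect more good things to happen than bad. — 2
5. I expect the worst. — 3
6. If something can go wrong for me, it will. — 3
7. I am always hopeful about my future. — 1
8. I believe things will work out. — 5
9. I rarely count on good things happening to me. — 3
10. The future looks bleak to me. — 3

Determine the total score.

Items 2, 5, 6, 9, 10 describe the absence/opposite of optimism → reverse-score.
reverse-coded value = 6 − response.
  item 1: 5
  item 2: 6 − 5 = 1
  item 3: 5
  item 4: 2
  item 5: 6 − 3 = 3
  item 6: 6 − 3 = 3
  item 7: 1
  item 8: 5
  item 9: 6 − 3 = 3
  item 10: 6 − 3 = 3
Total = 5 + 1 + 5 + 2 + 3 + 3 + 1 + 5 + 3 + 3 = 31

31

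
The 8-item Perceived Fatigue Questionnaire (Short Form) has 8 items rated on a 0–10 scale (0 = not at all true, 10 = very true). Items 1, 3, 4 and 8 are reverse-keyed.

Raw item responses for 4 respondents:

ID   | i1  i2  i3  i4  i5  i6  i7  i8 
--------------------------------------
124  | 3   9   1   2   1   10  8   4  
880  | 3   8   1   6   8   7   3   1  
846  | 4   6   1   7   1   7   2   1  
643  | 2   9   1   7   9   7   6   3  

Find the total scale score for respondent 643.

Respondent 643 raw: 2, 9, 1, 7, 9, 7, 6, 3.
Reverse-coded (reverse-coded value = 10 − response):
  item 1: 10 − 2 = 8
  item 2: 9
  item 3: 10 − 1 = 9
  item 4: 10 − 7 = 3
  item 5: 9
  item 6: 7
  item 7: 6
  item 8: 10 − 3 = 7
Sum = 8 + 9 + 9 + 3 + 9 + 7 + 6 + 7 = 58

58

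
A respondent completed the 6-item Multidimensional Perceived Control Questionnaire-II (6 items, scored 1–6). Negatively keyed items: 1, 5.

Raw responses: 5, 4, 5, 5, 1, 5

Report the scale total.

27

Raw sum = 25. Negatively keyed items: 1, 5; their raw sum = 6.
Each reversal replaces raw with 7 − raw, changing the total by 7 − 2·raw per item.
Total = 25 + 2·7 − 2·6 = 25 + 14 − 12 = 27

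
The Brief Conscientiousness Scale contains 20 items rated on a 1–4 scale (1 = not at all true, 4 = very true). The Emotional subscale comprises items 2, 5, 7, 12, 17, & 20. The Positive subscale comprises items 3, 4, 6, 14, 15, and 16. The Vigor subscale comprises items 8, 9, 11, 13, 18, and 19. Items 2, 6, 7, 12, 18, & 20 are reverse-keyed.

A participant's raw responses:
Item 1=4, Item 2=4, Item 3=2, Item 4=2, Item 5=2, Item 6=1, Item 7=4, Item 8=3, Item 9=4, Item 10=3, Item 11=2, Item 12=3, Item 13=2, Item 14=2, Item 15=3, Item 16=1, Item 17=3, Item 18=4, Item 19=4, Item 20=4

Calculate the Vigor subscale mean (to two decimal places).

Vigor items: 8, 9, 11, 13, 18, 19.
Of these, item 18 is reverse-keyed; reverse-coded value = 5 − response.
  item 8: 3
  item 9: 4
  item 11: 2
  item 13: 2
  item 18: 5 − 4 = 1
  item 19: 4
Sum = 3 + 4 + 2 + 2 + 1 + 4 = 16
Mean = 16 / 6 = 2.67

2.67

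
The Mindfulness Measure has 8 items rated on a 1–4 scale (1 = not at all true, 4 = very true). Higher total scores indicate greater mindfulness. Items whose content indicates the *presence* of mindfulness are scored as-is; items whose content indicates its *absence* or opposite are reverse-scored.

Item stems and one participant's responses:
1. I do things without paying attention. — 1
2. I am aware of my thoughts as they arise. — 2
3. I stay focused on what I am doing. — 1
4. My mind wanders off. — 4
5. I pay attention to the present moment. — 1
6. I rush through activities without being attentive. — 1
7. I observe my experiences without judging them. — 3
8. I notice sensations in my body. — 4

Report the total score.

Items 1, 4, 6 describe the absence/opposite of mindfulness → reverse-score.
on a 1–4 scale, reversed = 5 − raw.
  item 1: 5 − 1 = 4
  item 2: 2
  item 3: 1
  item 4: 5 − 4 = 1
  item 5: 1
  item 6: 5 − 1 = 4
  item 7: 3
  item 8: 4
Total = 4 + 2 + 1 + 1 + 1 + 4 + 3 + 4 = 20

20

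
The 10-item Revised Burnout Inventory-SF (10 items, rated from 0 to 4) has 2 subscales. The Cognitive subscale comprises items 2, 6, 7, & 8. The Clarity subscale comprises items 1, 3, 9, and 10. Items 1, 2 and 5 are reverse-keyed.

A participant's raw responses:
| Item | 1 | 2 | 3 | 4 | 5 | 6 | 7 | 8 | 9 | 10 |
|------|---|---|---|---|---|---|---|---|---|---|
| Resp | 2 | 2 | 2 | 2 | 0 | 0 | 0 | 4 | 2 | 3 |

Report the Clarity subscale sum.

9

Clarity items: 1, 3, 9, 10.
Of these, item 1 is reverse-keyed; reversed = (0+4) − raw = 4 − raw.
  item 1: 4 − 2 = 2
  item 3: 2
  item 9: 2
  item 10: 3
Sum = 2 + 2 + 2 + 3 = 9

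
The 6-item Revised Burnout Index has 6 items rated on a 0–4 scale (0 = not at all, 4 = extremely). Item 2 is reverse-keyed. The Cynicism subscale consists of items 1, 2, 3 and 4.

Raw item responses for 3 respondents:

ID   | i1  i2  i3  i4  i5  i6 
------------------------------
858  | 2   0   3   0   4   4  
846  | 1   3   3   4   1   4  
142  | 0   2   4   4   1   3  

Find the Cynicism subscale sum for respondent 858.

9

Respondent 858 raw: 2, 0, 3, 0, 4, 4.
Cynicism items: 1, 2, 3, 4.
Reverse-coded (on a 0–4 scale, reversed = 4 − raw):
  item 1: 2
  item 2: 4 − 0 = 4
  item 3: 3
  item 4: 0
Sum = 2 + 4 + 3 + 0 = 9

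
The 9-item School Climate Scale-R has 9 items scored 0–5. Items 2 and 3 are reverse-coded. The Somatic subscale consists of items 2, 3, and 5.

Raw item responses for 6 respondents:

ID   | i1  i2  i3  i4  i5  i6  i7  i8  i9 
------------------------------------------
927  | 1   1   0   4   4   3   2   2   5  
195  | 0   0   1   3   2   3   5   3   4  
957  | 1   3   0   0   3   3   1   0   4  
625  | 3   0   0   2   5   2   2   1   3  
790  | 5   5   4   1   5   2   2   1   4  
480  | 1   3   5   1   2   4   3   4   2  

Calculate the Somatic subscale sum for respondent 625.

15

Respondent 625 raw: 3, 0, 0, 2, 5, 2, 2, 1, 3.
Somatic items: 2, 3, 5.
Reverse-coded (reversed = (0+5) − raw = 5 − raw):
  item 2: 5 − 0 = 5
  item 3: 5 − 0 = 5
  item 5: 5
Sum = 5 + 5 + 5 = 15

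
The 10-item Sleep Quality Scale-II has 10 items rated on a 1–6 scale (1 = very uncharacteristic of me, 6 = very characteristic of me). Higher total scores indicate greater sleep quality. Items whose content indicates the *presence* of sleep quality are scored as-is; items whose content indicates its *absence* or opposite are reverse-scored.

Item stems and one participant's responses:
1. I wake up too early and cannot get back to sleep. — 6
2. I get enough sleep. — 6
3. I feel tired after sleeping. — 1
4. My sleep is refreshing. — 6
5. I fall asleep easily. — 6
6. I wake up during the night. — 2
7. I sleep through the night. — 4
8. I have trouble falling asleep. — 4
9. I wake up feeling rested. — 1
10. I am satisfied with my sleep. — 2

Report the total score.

40

Items 1, 3, 6, 8 describe the absence/opposite of sleep quality → reverse-score.
reverse-coded value = 7 − response.
  item 1: 7 − 6 = 1
  item 2: 6
  item 3: 7 − 1 = 6
  item 4: 6
  item 5: 6
  item 6: 7 − 2 = 5
  item 7: 4
  item 8: 7 − 4 = 3
  item 9: 1
  item 10: 2
Total = 1 + 6 + 6 + 6 + 6 + 5 + 4 + 3 + 1 + 2 = 40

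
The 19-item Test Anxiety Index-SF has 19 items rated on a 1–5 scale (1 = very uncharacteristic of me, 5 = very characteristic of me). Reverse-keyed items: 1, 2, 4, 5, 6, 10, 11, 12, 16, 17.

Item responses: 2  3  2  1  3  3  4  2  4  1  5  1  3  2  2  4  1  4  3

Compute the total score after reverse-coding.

62

Reverse-keyed items use 6 − raw:
  item 1: 6 − 2 = 4
  item 2: 6 − 3 = 3
  item 4: 6 − 1 = 5
  item 5: 6 − 3 = 3
  item 6: 6 − 3 = 3
  item 10: 6 − 1 = 5
  item 11: 6 − 5 = 1
  item 12: 6 − 1 = 5
  item 16: 6 − 4 = 2
  item 17: 6 − 1 = 5
Scored responses: 4, 3, 2, 5, 3, 3, 4, 2, 4, 5, 1, 5, 3, 2, 2, 2, 5, 4, 3
Total = 4 + 3 + 2 + 5 + 3 + 3 + 4 + 2 + 4 + 5 + 1 + 5 + 3 + 2 + 2 + 2 + 5 + 4 + 3 = 62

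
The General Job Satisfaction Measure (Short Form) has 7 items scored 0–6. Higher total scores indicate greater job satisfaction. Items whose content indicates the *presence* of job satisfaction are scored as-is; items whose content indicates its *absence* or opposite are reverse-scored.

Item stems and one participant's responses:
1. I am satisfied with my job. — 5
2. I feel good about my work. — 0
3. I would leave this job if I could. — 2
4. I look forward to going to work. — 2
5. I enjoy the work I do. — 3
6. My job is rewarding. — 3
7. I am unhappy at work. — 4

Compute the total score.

19

Items 3, 7 describe the absence/opposite of job satisfaction → reverse-score.
on a 0–6 scale, reversed = 6 − raw.
  item 1: 5
  item 2: 0
  item 3: 6 − 2 = 4
  item 4: 2
  item 5: 3
  item 6: 3
  item 7: 6 − 4 = 2
Total = 5 + 0 + 4 + 2 + 3 + 3 + 2 = 19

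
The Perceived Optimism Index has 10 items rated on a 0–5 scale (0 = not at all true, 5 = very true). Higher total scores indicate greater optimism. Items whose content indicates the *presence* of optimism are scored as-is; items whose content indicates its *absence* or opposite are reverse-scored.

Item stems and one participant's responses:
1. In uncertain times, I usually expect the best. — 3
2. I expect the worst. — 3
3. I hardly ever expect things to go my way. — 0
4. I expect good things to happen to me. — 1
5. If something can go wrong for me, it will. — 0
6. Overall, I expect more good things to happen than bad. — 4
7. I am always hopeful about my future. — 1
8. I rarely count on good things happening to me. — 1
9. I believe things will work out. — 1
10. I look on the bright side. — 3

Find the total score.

Items 2, 3, 5, 8 describe the absence/opposite of optimism → reverse-score.
reverse-coded value = 5 − response.
  item 1: 3
  item 2: 5 − 3 = 2
  item 3: 5 − 0 = 5
  item 4: 1
  item 5: 5 − 0 = 5
  item 6: 4
  item 7: 1
  item 8: 5 − 1 = 4
  item 9: 1
  item 10: 3
Total = 3 + 2 + 5 + 1 + 5 + 4 + 1 + 4 + 1 + 3 = 29

29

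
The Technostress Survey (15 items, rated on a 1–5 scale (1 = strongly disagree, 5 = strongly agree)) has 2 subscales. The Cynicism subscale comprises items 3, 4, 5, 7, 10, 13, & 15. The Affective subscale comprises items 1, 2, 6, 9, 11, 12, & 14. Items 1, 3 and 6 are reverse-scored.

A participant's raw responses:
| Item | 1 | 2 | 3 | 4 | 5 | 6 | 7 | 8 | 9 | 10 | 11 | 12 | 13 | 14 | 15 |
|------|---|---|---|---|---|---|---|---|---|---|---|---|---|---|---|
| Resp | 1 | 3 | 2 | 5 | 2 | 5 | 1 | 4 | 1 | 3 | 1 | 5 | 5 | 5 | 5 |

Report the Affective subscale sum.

Affective items: 1, 2, 6, 9, 11, 12, 14.
Of these, items 1 & 6 are reverse-scored; reverse-coded value = 6 − response.
  item 1: 6 − 1 = 5
  item 2: 3
  item 6: 6 − 5 = 1
  item 9: 1
  item 11: 1
  item 12: 5
  item 14: 5
Sum = 5 + 3 + 1 + 1 + 1 + 5 + 5 = 21

21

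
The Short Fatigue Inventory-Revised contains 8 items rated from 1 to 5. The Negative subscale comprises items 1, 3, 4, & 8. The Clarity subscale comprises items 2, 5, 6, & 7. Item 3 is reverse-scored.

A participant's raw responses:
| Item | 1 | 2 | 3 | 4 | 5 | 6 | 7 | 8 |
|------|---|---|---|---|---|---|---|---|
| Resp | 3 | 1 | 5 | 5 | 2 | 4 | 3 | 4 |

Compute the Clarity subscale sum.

Clarity items: 2, 5, 6, 7.
  item 2: 1
  item 5: 2
  item 6: 4
  item 7: 3
Sum = 1 + 2 + 4 + 3 = 10

10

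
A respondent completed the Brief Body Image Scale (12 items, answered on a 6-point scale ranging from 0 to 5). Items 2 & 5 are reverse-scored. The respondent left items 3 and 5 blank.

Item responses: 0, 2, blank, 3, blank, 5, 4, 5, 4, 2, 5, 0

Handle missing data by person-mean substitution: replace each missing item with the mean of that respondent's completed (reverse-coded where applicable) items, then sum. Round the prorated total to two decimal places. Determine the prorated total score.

Reverse-coded (reversed = (0+5) − raw = 5 − raw):
  item 2: 5 − 2 = 3
Completed scored items (10 of 12): 0, 3, 3, 5, 4, 5, 4, 2, 5, 0; sum = 31.
Person mean = 31 / 10 ≈ 3.1000
Prorated total = (31 / 10) × 12 = 37.20 (to 2 dp)

37.20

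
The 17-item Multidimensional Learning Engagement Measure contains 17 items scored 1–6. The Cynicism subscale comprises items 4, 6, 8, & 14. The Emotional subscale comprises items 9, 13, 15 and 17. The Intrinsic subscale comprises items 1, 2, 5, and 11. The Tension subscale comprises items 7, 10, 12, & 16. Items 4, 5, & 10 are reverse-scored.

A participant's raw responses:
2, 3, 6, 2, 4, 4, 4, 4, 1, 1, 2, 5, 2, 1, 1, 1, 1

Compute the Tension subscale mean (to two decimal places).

4.00

Tension items: 7, 10, 12, 16.
Of these, item 10 is reverse-scored; reverse-coded value = 7 − response.
  item 7: 4
  item 10: 7 − 1 = 6
  item 12: 5
  item 16: 1
Sum = 4 + 6 + 5 + 1 = 16
Mean = 16 / 4 = 4.00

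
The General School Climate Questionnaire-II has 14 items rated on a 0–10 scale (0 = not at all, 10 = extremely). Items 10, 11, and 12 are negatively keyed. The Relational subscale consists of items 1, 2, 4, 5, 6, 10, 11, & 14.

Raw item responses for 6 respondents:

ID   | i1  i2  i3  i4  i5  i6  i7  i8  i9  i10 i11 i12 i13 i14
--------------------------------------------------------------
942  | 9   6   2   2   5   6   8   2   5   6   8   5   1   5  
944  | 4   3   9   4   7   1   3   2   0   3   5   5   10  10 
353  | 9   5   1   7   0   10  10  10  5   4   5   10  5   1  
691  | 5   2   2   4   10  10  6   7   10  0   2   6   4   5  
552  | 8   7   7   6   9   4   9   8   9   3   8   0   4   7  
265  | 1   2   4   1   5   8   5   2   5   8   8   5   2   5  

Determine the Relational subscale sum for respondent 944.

41

Respondent 944 raw: 4, 3, 9, 4, 7, 1, 3, 2, 0, 3, 5, 5, 10, 10.
Relational items: 1, 2, 4, 5, 6, 10, 11, 14.
Reverse-coded (on a 0–10 scale, reversed = 10 − raw):
  item 1: 4
  item 2: 3
  item 4: 4
  item 5: 7
  item 6: 1
  item 10: 10 − 3 = 7
  item 11: 10 − 5 = 5
  item 14: 10
Sum = 4 + 3 + 4 + 7 + 1 + 7 + 5 + 10 = 41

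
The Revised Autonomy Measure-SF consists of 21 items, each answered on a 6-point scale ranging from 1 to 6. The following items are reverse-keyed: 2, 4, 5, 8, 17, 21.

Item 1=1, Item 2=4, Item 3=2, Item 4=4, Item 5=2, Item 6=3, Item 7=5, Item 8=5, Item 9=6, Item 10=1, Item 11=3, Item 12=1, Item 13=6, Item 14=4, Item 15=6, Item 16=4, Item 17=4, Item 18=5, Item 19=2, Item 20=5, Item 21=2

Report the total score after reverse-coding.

Reversing items 2, 4, 5, 8, 17, & 21 with 7 − raw:
Total = 1 + (7−4) + 2 + (7−4) + (7−2) + 3 + 5 + (7−5) + 6 + 1 + 3 + 1 + 6 + 4 + 6 + 4 + (7−4) + 5 + 2 + 5 + (7−2)
      = 1 + 3 + 2 + 3 + 5 + 3 + 5 + 2 + 6 + 1 + 3 + 1 + 6 + 4 + 6 + 4 + 3 + 5 + 2 + 5 + 5 = 75

75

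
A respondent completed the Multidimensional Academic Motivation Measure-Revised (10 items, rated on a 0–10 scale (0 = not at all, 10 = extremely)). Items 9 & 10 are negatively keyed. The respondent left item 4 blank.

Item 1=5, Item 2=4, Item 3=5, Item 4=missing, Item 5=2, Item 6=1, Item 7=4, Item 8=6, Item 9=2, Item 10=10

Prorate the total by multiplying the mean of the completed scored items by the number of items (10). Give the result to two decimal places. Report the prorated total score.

Reverse-coded (on a 0–10 scale, reversed = 10 − raw):
  item 9: 10 − 2 = 8
  item 10: 10 − 10 = 0
Completed scored items (9 of 10): 5, 4, 5, 2, 1, 4, 6, 8, 0; sum = 35.
Person mean = 35 / 9 ≈ 3.8889
Prorated total = (35 / 9) × 10 = 38.89 (to 2 dp)

38.89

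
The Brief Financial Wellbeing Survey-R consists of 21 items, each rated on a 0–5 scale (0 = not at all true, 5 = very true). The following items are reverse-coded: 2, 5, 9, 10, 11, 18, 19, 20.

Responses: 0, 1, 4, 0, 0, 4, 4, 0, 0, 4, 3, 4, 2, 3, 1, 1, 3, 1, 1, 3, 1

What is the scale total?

54

Raw sum = 40. Reverse-coded items: 2, 5, 9, 10, 11, 18, 19, 20; their raw sum = 13.
Each reversal replaces raw with 5 − raw, changing the total by 5 − 2·raw per item.
Total = 40 + 8·5 − 2·13 = 40 + 40 − 26 = 54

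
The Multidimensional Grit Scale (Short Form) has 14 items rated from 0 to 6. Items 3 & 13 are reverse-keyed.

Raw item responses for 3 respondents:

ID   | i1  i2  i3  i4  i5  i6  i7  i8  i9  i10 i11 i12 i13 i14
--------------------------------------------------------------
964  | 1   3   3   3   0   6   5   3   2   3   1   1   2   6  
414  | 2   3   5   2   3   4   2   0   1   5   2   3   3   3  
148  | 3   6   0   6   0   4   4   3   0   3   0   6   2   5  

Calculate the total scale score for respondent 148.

Respondent 148 raw: 3, 6, 0, 6, 0, 4, 4, 3, 0, 3, 0, 6, 2, 5.
Reverse-coded (reverse-coded value = 6 − response):
  item 1: 3
  item 2: 6
  item 3: 6 − 0 = 6
  item 4: 6
  item 5: 0
  item 6: 4
  item 7: 4
  item 8: 3
  item 9: 0
  item 10: 3
  item 11: 0
  item 12: 6
  item 13: 6 − 2 = 4
  item 14: 5
Sum = 3 + 6 + 6 + 6 + 0 + 4 + 4 + 3 + 0 + 3 + 0 + 6 + 4 + 5 = 50

50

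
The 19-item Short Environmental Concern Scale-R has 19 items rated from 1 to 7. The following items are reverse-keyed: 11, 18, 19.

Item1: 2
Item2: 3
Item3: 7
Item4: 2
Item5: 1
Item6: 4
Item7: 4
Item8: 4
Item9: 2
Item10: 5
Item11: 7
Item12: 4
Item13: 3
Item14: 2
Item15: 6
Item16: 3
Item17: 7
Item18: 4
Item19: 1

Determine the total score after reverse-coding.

Raw sum = 71. Reverse-keyed items: 11, 18, 19; their raw sum = 12.
Each reversal replaces raw with 8 − raw, changing the total by 8 − 2·raw per item.
Total = 71 + 3·8 − 2·12 = 71 + 24 − 24 = 71

71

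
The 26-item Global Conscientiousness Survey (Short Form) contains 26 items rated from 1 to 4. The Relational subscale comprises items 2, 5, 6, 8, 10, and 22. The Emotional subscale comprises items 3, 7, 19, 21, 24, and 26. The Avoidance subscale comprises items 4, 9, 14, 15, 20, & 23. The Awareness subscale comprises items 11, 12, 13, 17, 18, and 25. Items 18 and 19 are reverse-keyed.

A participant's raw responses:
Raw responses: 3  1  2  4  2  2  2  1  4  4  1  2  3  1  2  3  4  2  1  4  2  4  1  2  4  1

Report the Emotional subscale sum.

13

Emotional items: 3, 7, 19, 21, 24, 26.
Of these, item 19 is reverse-keyed; reversed = (1+4) − raw = 5 − raw.
  item 3: 2
  item 7: 2
  item 19: 5 − 1 = 4
  item 21: 2
  item 24: 2
  item 26: 1
Sum = 2 + 2 + 4 + 2 + 2 + 1 = 13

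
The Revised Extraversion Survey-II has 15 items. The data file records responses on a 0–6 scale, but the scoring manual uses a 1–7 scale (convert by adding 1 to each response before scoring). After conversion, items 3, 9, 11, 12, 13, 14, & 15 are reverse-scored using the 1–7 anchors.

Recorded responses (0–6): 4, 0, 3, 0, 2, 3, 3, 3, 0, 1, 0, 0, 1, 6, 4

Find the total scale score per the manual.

59

Convert to 1–7: 5, 1, 4, 1, 3, 4, 4, 4, 1, 2, 1, 1, 2, 7, 5
Reverse-coded (reversed = (1+7) − raw = 8 − raw):
  item 3: 8 − 4 = 4
  item 9: 8 − 1 = 7
  item 11: 8 − 1 = 7
  item 12: 8 − 1 = 7
  item 13: 8 − 2 = 6
  item 14: 8 − 7 = 1
  item 15: 8 − 5 = 3
Scored: 5, 1, 4, 1, 3, 4, 4, 4, 7, 2, 7, 7, 6, 1, 3
Total = 59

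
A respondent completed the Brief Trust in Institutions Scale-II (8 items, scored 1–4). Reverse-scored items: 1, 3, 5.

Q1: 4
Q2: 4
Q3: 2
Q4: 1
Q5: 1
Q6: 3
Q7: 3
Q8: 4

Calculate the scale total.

23

Reverse-scored items use 5 − raw:
  item 1: 5 − 4 = 1
  item 3: 5 − 2 = 3
  item 5: 5 − 1 = 4
After reverse-coding: 1, 4, 3, 1, 4, 3, 3, 4
Total = 1 + 4 + 3 + 1 + 4 + 3 + 3 + 4 = 23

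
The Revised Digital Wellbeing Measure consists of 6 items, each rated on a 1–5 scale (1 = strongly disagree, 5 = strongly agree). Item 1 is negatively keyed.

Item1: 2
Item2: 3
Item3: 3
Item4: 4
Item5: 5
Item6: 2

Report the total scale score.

21

Reversing item 1 with 6 − raw:
Total = (6−2) + 3 + 3 + 4 + 5 + 2
      = 4 + 3 + 3 + 4 + 5 + 2 = 21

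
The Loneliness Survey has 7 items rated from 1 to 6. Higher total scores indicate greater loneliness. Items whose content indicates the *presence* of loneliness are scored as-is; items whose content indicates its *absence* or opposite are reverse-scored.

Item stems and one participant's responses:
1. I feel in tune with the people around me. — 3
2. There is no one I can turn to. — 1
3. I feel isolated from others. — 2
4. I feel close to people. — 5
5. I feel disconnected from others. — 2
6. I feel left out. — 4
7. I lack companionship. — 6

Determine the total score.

Items 1, 4 describe the absence/opposite of loneliness → reverse-score.
reversed = (1+6) − raw = 7 − raw.
  item 1: 7 − 3 = 4
  item 2: 1
  item 3: 2
  item 4: 7 − 5 = 2
  item 5: 2
  item 6: 4
  item 7: 6
Total = 4 + 1 + 2 + 2 + 2 + 4 + 6 = 21

21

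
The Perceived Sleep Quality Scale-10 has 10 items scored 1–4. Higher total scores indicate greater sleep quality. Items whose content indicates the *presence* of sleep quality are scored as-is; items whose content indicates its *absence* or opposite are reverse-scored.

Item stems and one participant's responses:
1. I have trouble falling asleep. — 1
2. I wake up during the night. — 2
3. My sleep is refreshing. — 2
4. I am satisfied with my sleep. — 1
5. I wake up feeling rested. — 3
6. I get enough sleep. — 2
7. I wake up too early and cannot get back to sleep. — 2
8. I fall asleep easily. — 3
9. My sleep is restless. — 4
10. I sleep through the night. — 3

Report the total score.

25

Items 1, 2, 7, 9 describe the absence/opposite of sleep quality → reverse-score.
on a 1–4 scale, reversed = 5 − raw.
  item 1: 5 − 1 = 4
  item 2: 5 − 2 = 3
  item 3: 2
  item 4: 1
  item 5: 3
  item 6: 2
  item 7: 5 − 2 = 3
  item 8: 3
  item 9: 5 − 4 = 1
  item 10: 3
Total = 4 + 3 + 2 + 1 + 3 + 2 + 3 + 3 + 1 + 3 = 25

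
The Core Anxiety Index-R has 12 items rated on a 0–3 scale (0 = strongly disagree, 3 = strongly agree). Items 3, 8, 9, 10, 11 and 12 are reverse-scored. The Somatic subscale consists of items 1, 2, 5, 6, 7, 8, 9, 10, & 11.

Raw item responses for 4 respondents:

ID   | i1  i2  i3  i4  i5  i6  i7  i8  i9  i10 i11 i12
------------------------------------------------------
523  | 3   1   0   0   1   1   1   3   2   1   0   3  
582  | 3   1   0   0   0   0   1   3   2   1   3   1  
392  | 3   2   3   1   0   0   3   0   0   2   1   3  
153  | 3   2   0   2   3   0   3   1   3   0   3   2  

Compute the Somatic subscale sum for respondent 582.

Respondent 582 raw: 3, 1, 0, 0, 0, 0, 1, 3, 2, 1, 3, 1.
Somatic items: 1, 2, 5, 6, 7, 8, 9, 10, 11.
Reverse-coded (on a 0–3 scale, reversed = 3 − raw):
  item 1: 3
  item 2: 1
  item 5: 0
  item 6: 0
  item 7: 1
  item 8: 3 − 3 = 0
  item 9: 3 − 2 = 1
  item 10: 3 − 1 = 2
  item 11: 3 − 3 = 0
Sum = 3 + 1 + 0 + 0 + 1 + 0 + 1 + 2 + 0 = 8

8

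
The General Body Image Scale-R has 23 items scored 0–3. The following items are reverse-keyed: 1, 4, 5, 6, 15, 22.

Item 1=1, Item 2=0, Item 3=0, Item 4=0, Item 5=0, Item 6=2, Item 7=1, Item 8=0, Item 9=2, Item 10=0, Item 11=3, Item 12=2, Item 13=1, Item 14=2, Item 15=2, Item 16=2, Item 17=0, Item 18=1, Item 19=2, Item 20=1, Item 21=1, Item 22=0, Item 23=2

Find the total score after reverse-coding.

33

Reverse-coded items (on a 0–3 scale, reversed = 3 − raw):
  item 1: 3 − 1 = 2
  item 4: 3 − 0 = 3
  item 5: 3 − 0 = 3
  item 6: 3 − 2 = 1
  item 15: 3 − 2 = 1
  item 22: 3 − 0 = 3
After reverse-coding: 2, 0, 0, 3, 3, 1, 1, 0, 2, 0, 3, 2, 1, 2, 1, 2, 0, 1, 2, 1, 1, 3, 2
Total = 2 + 0 + 0 + 3 + 3 + 1 + 1 + 0 + 2 + 0 + 3 + 2 + 1 + 2 + 1 + 2 + 0 + 1 + 2 + 1 + 1 + 3 + 2 = 33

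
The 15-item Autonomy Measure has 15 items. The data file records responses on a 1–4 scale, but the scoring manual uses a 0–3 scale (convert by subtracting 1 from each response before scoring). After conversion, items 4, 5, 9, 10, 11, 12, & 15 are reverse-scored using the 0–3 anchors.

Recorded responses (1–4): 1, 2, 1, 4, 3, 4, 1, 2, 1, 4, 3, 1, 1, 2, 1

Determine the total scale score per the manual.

17

Convert to 0–3: 0, 1, 0, 3, 2, 3, 0, 1, 0, 3, 2, 0, 0, 1, 0
Reverse-coded (on a 0–3 scale, reversed = 3 − raw):
  item 4: 3 − 3 = 0
  item 5: 3 − 2 = 1
  item 9: 3 − 0 = 3
  item 10: 3 − 3 = 0
  item 11: 3 − 2 = 1
  item 12: 3 − 0 = 3
  item 15: 3 − 0 = 3
Scored: 0, 1, 0, 0, 1, 3, 0, 1, 3, 0, 1, 3, 0, 1, 3
Total = 17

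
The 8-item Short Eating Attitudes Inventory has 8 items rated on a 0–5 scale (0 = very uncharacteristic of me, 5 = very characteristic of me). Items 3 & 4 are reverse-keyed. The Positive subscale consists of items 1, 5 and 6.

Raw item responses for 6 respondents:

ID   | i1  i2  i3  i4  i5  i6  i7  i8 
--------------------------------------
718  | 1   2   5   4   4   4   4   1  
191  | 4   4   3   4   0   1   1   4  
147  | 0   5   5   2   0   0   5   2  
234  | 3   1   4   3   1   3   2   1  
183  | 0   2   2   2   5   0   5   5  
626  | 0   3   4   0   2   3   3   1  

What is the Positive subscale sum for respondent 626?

5

Respondent 626 raw: 0, 3, 4, 0, 2, 3, 3, 1.
Positive items: 1, 5, 6.
Reverse-coded (reverse-coded value = 5 − response):
  item 1: 0
  item 5: 2
  item 6: 3
Sum = 0 + 2 + 3 = 5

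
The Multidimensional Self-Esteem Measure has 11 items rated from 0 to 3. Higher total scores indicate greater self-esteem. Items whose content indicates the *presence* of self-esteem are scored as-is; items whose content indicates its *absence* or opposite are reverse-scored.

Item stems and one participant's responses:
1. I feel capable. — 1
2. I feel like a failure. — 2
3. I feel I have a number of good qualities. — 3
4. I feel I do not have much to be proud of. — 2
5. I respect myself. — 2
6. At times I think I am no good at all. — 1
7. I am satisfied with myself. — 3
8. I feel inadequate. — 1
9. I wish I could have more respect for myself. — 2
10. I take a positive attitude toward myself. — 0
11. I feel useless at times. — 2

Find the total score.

Items 2, 4, 6, 8, 9, 11 describe the absence/opposite of self-esteem → reverse-score.
on a 0–3 scale, reversed = 3 − raw.
  item 1: 1
  item 2: 3 − 2 = 1
  item 3: 3
  item 4: 3 − 2 = 1
  item 5: 2
  item 6: 3 − 1 = 2
  item 7: 3
  item 8: 3 − 1 = 2
  item 9: 3 − 2 = 1
  item 10: 0
  item 11: 3 − 2 = 1
Total = 1 + 1 + 3 + 1 + 2 + 2 + 3 + 2 + 1 + 0 + 1 = 17

17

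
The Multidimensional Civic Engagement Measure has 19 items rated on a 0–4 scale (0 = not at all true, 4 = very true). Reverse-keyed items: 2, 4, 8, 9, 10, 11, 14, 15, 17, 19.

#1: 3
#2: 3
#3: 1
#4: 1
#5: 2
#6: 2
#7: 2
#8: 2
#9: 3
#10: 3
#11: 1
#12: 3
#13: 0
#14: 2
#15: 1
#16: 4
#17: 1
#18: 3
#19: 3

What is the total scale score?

Raw sum = 40. Reverse-keyed items: 2, 4, 8, 9, 10, 11, 14, 15, 17, 19; their raw sum = 20.
Each reversal replaces raw with 4 − raw, changing the total by 4 − 2·raw per item.
Total = 40 + 10·4 − 2·20 = 40 + 40 − 40 = 40

40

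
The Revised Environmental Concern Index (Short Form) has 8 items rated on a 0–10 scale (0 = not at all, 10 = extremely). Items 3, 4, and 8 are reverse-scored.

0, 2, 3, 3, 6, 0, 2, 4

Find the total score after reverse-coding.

30

Apply reverse scoring (on a 0–10 scale, reversed = 10 − raw):
  item 3: 10 − 3 = 7
  item 4: 10 − 3 = 7
  item 8: 10 − 4 = 6
Scored responses: 0, 2, 7, 7, 6, 0, 2, 6
Total = 0 + 2 + 7 + 7 + 6 + 0 + 2 + 6 = 30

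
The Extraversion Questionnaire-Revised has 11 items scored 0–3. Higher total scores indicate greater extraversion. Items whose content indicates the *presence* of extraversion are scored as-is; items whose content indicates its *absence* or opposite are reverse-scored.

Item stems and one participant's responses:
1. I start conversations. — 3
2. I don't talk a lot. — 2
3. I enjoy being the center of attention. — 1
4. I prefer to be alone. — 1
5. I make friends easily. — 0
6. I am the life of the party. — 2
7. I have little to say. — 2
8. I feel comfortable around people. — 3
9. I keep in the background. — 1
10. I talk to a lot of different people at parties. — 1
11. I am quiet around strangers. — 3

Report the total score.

16

Items 2, 4, 7, 9, 11 describe the absence/opposite of extraversion → reverse-score.
reversed = (0+3) − raw = 3 − raw.
  item 1: 3
  item 2: 3 − 2 = 1
  item 3: 1
  item 4: 3 − 1 = 2
  item 5: 0
  item 6: 2
  item 7: 3 − 2 = 1
  item 8: 3
  item 9: 3 − 1 = 2
  item 10: 1
  item 11: 3 − 3 = 0
Total = 3 + 1 + 1 + 2 + 0 + 2 + 1 + 3 + 2 + 1 + 0 = 16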